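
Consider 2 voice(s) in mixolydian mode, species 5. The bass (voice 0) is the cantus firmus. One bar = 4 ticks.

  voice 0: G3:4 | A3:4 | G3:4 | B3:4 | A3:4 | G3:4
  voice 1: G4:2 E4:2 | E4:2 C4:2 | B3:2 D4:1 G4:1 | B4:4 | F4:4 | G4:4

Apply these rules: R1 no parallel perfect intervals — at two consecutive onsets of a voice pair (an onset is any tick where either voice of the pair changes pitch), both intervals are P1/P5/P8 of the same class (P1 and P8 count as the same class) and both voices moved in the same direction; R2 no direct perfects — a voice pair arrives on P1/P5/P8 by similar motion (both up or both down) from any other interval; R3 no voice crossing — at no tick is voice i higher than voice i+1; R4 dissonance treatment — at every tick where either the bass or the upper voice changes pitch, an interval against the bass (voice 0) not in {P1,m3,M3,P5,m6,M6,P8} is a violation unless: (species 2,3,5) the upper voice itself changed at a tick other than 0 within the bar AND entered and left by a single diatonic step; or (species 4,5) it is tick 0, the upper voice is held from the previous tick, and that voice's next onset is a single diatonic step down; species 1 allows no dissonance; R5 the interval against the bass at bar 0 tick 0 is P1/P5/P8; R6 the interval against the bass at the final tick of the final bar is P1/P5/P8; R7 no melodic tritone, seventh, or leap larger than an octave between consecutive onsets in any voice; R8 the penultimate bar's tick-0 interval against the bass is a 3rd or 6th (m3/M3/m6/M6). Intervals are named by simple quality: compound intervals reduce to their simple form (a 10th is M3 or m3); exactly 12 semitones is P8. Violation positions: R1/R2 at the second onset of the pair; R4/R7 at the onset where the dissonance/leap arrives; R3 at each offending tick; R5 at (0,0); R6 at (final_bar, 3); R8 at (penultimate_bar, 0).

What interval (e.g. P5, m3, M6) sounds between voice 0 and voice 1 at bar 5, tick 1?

voice 0=G3 voice 1=G4 -> P8

P8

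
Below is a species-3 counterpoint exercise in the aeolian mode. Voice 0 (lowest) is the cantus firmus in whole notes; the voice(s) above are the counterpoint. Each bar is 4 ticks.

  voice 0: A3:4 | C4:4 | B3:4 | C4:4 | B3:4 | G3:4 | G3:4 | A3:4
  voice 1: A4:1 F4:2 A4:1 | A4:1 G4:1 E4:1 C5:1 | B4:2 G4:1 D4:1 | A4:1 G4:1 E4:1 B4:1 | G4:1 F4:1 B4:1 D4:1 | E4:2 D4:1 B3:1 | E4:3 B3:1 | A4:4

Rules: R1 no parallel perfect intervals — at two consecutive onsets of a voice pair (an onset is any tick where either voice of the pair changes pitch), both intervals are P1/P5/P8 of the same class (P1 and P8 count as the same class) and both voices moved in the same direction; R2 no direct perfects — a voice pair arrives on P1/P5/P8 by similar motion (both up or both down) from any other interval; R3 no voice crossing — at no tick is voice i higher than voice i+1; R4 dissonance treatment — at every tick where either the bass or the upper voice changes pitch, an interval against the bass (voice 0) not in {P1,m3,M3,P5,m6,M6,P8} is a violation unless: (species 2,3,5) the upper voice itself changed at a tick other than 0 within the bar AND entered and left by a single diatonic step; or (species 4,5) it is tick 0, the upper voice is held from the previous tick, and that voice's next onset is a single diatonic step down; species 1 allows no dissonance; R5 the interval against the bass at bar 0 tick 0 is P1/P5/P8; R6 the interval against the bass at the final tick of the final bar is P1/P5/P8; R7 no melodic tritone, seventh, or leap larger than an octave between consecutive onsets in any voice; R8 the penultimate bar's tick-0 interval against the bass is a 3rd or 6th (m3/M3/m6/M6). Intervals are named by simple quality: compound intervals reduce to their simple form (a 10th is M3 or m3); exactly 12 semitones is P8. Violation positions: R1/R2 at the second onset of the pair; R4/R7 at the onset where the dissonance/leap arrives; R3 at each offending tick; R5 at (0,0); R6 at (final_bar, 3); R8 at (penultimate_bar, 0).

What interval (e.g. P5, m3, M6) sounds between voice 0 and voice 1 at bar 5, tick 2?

voice 0=G3 voice 1=D4 -> P5

P5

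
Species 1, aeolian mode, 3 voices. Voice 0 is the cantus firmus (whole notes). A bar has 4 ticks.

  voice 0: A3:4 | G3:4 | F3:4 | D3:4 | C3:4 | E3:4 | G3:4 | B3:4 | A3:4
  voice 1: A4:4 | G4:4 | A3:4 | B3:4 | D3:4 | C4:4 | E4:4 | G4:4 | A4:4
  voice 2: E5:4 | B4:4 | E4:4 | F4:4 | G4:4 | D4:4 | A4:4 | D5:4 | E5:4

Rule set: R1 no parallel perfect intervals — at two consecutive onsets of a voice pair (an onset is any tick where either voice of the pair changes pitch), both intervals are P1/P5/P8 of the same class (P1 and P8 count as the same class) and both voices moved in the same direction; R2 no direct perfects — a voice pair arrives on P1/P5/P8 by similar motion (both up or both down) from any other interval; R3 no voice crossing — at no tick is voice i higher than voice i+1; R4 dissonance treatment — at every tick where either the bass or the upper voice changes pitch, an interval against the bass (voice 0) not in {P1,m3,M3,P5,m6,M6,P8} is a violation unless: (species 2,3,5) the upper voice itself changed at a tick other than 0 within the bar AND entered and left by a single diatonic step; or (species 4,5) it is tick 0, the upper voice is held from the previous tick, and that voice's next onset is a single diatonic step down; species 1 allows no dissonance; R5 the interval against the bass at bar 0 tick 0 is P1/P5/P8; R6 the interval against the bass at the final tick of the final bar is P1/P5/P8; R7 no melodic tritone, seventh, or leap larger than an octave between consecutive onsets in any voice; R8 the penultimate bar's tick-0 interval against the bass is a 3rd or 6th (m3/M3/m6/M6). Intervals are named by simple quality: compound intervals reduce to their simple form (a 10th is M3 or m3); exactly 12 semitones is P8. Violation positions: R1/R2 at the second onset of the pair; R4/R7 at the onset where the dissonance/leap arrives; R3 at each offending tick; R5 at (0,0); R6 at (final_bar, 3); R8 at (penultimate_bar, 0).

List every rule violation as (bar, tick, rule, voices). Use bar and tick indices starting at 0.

(1, 0, R1, (0, 1))
(2, 0, R2, (1, 2))
(2, 0, R4, (0, 2))
(2, 0, R7, (1,))
(4, 0, R4, (0, 1))
(5, 0, R4, (0, 2))
(5, 0, R7, (1,))
(6, 0, R4, (0, 2))
(7, 0, R2, (1, 2))
(8, 0, R1, (1, 2))

bar 0: v0=A3 v1=A4 v2=E5 downbeat P5
bar 1: v0=G3 v1=G4 v2=B4 downbeat M3
bar 2: v0=F3 v1=A3 v2=E4 downbeat M7
bar 3: v0=D3 v1=B3 v2=F4 downbeat m3
bar 4: v0=C3 v1=D3 v2=G4 downbeat P5
bar 5: v0=E3 v1=C4 v2=D4 downbeat m7
bar 6: v0=G3 v1=E4 v2=A4 downbeat M2
bar 7: v0=B3 v1=G4 v2=D5 downbeat m3
bar 8: v0=A3 v1=A4 v2=E5 downbeat P5
  -> R1 @ bar 1 tick 0 v(0, 1): A3/A4 P8 -> G3/G4 P8 similar
  -> R2 @ bar 2 tick 0 v(1, 2): G4/B4 M3 -> A3/E4 P5 similar
  -> R4 @ bar 2 tick 0 v(0, 2): F3/E4 M7 untreated
  -> R7 @ bar 2 tick 0 v(1,): G4->A3 leap 10st
  -> R4 @ bar 4 tick 0 v(0, 1): C3/D3 M2 untreated
  -> R4 @ bar 5 tick 0 v(0, 2): E3/D4 m7 untreated
  -> R7 @ bar 5 tick 0 v(1,): D3->C4 leap 10st
  -> R4 @ bar 6 tick 0 v(0, 2): G3/A4 M2 untreated
  -> R2 @ bar 7 tick 0 v(1, 2): E4/A4 P4 -> G4/D5 P5 similar
  -> R1 @ bar 8 tick 0 v(1, 2): G4/D5 P5 -> A4/E5 P5 similar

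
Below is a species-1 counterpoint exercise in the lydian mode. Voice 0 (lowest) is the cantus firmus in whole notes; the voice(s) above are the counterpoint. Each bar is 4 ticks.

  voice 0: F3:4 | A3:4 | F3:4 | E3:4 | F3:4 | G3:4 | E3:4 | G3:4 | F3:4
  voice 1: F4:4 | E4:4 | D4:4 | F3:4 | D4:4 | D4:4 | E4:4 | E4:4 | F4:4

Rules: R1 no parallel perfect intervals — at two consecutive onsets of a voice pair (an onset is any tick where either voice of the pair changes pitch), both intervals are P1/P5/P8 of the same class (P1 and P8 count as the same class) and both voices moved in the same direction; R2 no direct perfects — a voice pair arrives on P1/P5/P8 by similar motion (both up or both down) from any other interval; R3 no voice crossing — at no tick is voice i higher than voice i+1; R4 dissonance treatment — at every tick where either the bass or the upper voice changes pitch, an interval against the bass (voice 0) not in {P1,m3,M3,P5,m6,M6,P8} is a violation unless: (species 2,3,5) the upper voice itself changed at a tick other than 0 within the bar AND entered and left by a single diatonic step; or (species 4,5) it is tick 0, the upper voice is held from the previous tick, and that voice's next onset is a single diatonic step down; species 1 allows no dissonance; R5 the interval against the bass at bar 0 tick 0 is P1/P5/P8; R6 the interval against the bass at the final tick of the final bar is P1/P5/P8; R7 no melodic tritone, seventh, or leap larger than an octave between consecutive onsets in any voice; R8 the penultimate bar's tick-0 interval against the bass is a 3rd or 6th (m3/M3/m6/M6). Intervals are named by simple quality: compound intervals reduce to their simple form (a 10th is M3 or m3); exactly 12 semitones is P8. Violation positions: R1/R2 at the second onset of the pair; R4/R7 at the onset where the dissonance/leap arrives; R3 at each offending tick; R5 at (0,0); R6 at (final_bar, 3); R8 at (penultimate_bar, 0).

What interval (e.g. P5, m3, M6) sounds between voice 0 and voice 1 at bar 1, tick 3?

voice 0=A3 voice 1=E4 -> P5

P5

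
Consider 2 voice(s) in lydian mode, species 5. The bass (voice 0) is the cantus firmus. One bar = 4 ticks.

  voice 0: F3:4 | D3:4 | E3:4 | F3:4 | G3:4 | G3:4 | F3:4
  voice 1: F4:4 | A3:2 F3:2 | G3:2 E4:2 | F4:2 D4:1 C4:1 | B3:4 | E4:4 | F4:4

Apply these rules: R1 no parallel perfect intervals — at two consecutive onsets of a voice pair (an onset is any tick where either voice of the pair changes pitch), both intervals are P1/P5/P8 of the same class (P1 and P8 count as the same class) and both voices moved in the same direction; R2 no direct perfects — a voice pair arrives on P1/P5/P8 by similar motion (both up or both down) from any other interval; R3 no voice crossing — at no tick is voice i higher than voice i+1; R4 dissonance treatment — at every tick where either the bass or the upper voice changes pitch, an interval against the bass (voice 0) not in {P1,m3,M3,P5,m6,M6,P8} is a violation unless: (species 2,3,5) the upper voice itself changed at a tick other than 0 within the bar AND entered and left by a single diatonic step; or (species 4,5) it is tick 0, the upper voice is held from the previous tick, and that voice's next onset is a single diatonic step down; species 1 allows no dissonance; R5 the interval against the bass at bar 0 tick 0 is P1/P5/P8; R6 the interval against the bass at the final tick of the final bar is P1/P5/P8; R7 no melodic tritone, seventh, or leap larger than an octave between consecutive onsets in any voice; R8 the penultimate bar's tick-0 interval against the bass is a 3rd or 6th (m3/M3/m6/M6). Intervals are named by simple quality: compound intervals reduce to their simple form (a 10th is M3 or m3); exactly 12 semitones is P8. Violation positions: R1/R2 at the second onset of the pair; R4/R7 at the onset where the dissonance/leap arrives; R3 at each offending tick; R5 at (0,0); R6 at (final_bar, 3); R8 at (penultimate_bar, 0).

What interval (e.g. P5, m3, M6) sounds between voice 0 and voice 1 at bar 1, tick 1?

voice 0=D3 voice 1=A3 -> P5

P5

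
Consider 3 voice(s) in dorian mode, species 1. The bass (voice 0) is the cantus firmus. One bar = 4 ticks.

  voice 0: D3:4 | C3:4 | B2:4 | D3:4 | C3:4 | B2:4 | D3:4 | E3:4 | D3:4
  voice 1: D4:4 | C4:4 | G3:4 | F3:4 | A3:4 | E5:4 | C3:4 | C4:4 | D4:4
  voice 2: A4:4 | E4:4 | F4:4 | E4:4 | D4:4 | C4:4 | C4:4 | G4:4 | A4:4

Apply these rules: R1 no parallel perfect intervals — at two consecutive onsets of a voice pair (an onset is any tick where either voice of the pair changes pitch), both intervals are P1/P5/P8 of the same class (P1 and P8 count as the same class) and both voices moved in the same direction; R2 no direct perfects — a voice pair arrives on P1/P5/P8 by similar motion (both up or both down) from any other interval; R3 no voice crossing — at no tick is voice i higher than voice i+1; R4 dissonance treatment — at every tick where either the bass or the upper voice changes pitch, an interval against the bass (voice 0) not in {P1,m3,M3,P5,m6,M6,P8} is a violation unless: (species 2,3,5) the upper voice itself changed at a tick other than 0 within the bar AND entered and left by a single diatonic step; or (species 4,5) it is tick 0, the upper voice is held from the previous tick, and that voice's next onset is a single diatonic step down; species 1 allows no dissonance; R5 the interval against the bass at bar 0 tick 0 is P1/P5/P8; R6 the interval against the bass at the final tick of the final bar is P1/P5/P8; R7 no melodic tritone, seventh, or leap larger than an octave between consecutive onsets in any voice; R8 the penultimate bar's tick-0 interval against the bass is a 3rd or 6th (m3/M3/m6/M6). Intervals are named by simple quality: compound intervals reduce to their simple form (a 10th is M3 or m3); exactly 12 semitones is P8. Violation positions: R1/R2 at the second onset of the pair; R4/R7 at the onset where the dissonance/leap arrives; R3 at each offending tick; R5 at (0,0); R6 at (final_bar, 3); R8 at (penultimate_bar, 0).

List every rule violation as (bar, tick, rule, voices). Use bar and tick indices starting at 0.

(1, 0, R1, (0, 1))
(2, 0, R4, (0, 2))
(3, 0, R4, (0, 2))
(4, 0, R4, (0, 2))
(5, 0, R3, (1, 2))
(5, 0, R4, (0, 1))
(5, 0, R4, (0, 2))
(5, 0, R7, (1,))
(5, 1, R3, (1, 2))
(5, 2, R3, (1, 2))
(5, 3, R3, (1, 2))
(6, 0, R3, (0, 1))
(6, 0, R4, (0, 1))
(6, 0, R4, (0, 2))
(6, 0, R7, (1,))
(6, 1, R3, (0, 1))
(6, 2, R3, (0, 1))
(6, 3, R3, (0, 1))
(7, 0, R2, (1, 2))
(8, 0, R1, (1, 2))

bar 0: v0=D3 v1=D4 v2=A4 downbeat P5
bar 1: v0=C3 v1=C4 v2=E4 downbeat M3
bar 2: v0=B2 v1=G3 v2=F4 downbeat TT
bar 3: v0=D3 v1=F3 v2=E4 downbeat M2
bar 4: v0=C3 v1=A3 v2=D4 downbeat M2
bar 5: v0=B2 v1=E5 v2=C4 downbeat m2
bar 6: v0=D3 v1=C3 v2=C4 downbeat m7
bar 7: v0=E3 v1=C4 v2=G4 downbeat m3
bar 8: v0=D3 v1=D4 v2=A4 downbeat P5
  -> R1 @ bar 1 tick 0 v(0, 1): D3/D4 P8 -> C3/C4 P8 similar
  -> R4 @ bar 2 tick 0 v(0, 2): B2/F4 TT untreated
  -> R4 @ bar 3 tick 0 v(0, 2): D3/E4 M2 untreated
  -> R4 @ bar 4 tick 0 v(0, 2): C3/D4 M2 untreated
  -> R3 @ bar 5 tick 0 v(1, 2): E5 above C4
  -> R4 @ bar 5 tick 0 v(0, 1): B2/E5 P4 untreated
  -> R4 @ bar 5 tick 0 v(0, 2): B2/C4 m2 untreated
  -> R7 @ bar 5 tick 0 v(1,): A3->E5 leap 19st
  -> R3 @ bar 5 tick 1 v(1, 2): E5 above C4
  -> R3 @ bar 5 tick 2 v(1, 2): E5 above C4
  -> R3 @ bar 5 tick 3 v(1, 2): E5 above C4
  -> R3 @ bar 6 tick 0 v(0, 1): D3 above C3
  -> R4 @ bar 6 tick 0 v(0, 1): D3/C3 M2 untreated
  -> R4 @ bar 6 tick 0 v(0, 2): D3/C4 m7 untreated
  -> R7 @ bar 6 tick 0 v(1,): E5->C3 leap 28st
  -> R3 @ bar 6 tick 1 v(0, 1): D3 above C3
  -> R3 @ bar 6 tick 2 v(0, 1): D3 above C3
  -> R3 @ bar 6 tick 3 v(0, 1): D3 above C3
  -> R2 @ bar 7 tick 0 v(1, 2): C3/C4 P8 -> C4/G4 P5 similar
  -> R1 @ bar 8 tick 0 v(1, 2): C4/G4 P5 -> D4/A4 P5 similar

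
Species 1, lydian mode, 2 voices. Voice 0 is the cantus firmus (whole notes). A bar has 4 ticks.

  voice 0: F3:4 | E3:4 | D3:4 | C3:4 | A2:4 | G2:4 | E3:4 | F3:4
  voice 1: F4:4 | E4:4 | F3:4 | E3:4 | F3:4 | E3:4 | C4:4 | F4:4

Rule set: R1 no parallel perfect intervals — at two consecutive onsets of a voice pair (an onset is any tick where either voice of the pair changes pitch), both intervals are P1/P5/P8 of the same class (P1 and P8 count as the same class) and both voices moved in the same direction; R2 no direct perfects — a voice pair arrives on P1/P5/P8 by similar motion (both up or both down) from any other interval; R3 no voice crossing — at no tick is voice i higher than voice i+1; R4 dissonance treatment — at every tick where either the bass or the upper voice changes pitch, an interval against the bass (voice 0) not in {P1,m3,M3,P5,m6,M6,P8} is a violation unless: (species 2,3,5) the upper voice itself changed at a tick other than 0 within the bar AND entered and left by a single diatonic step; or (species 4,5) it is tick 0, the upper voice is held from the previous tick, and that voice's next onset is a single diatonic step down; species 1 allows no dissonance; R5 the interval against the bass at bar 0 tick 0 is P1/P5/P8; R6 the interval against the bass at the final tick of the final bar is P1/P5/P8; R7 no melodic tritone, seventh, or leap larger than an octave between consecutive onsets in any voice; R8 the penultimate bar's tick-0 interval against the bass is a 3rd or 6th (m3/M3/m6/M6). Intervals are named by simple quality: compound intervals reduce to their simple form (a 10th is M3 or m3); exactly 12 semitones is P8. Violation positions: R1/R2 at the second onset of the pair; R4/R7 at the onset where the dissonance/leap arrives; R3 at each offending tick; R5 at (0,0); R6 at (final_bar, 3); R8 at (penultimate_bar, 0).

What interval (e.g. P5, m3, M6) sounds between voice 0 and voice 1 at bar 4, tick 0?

m6

voice 0=A2 voice 1=F3 -> m6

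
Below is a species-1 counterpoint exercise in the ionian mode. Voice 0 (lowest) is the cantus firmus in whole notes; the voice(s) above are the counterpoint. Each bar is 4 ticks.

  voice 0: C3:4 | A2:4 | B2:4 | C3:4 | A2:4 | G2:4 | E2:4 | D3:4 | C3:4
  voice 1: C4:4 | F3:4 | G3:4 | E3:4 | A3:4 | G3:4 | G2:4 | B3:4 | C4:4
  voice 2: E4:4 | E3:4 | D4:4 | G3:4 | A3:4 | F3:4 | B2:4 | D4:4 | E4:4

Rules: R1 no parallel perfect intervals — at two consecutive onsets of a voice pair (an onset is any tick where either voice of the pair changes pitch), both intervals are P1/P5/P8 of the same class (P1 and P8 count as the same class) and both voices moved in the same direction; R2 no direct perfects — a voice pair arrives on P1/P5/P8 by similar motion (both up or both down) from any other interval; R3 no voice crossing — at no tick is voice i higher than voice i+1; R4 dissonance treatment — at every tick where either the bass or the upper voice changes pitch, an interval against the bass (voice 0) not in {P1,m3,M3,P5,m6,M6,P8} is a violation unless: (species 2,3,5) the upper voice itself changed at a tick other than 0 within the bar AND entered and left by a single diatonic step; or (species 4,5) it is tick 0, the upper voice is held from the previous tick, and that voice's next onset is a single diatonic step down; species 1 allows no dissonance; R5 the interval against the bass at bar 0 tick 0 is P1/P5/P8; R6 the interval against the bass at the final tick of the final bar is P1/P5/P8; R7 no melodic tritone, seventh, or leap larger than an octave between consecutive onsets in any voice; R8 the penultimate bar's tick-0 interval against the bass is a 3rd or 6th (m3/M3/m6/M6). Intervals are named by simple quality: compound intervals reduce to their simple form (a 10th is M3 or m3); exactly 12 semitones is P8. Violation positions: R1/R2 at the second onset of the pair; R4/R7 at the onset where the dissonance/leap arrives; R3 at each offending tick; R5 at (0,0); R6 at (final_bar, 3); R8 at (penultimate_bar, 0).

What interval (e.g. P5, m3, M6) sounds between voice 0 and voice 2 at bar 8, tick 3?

M3

voice 0=C3 voice 2=E4 -> M3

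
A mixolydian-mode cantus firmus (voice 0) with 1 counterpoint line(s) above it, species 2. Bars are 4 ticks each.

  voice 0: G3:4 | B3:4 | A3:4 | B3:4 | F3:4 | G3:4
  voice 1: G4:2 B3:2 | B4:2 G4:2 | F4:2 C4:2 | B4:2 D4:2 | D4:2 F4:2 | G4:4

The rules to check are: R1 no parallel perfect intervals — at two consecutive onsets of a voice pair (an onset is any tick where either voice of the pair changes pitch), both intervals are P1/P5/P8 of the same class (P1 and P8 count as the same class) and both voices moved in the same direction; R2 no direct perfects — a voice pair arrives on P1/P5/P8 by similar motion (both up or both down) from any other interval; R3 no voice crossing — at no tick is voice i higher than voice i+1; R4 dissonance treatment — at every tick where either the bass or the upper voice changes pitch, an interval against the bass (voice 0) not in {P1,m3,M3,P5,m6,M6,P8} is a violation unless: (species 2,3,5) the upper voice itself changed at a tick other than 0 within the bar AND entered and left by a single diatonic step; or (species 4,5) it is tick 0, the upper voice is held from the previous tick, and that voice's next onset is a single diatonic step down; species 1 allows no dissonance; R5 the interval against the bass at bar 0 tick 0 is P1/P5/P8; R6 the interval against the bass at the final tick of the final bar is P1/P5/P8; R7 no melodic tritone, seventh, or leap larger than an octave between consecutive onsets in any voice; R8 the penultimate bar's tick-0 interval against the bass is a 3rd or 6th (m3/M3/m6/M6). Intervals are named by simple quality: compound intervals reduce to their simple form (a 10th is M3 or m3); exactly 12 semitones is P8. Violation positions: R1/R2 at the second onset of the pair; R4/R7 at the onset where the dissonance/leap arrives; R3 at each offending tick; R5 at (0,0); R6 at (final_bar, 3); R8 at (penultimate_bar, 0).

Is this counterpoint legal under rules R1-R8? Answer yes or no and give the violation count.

No (5 violations)

bar 0: v0=G3 v1=G4 (P8)
bar 1: v0=B3 v1=B4 (P8)
bar 2: v0=A3 v1=F4 (m6)
bar 3: v0=B3 v1=B4 (P8)
bar 4: v0=F3 v1=D4 (M6)
bar 5: v0=G3 v1=G4 (P8)
  R2 @ bar1.0: G3/B3 M3 -> B3/B4 P8 similar
  R2 @ bar3.0: A3/C4 m3 -> B3/B4 P8 similar
  R7 @ bar3.0: C4->B4 leap 11st
  R7 @ bar4.0: B3->F3 leap 6st
  R1 @ bar5.0: F3/F4 P8 -> G3/G4 P8 similar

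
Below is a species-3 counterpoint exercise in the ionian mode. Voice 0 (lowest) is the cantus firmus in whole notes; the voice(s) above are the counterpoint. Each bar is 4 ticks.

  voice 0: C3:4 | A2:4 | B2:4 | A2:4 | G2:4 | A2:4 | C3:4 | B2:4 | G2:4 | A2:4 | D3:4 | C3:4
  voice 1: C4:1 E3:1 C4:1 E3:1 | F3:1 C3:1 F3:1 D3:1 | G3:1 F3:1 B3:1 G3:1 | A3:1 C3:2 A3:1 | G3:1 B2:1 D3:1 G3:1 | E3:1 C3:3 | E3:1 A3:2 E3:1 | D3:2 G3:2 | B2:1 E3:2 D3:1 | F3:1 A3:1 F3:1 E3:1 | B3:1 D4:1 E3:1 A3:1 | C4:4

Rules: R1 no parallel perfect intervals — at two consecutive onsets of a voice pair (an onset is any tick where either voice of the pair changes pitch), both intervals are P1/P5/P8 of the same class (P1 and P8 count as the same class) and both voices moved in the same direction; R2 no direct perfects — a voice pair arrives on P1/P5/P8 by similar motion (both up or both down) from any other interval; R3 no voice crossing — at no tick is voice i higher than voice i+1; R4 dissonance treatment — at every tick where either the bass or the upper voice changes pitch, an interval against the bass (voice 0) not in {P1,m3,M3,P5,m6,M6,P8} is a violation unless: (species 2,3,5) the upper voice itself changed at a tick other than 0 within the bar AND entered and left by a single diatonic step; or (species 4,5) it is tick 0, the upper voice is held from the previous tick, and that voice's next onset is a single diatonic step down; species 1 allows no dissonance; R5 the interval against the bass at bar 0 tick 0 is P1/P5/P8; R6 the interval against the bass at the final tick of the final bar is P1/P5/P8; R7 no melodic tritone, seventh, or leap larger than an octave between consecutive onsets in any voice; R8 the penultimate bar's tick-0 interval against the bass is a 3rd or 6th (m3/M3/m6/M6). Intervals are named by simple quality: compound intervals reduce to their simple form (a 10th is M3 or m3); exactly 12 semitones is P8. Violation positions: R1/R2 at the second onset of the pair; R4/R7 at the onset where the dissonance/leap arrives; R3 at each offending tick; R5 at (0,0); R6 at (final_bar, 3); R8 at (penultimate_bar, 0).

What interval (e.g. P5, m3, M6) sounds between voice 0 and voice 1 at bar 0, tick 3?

M3

voice 0=C3 voice 1=E3 -> M3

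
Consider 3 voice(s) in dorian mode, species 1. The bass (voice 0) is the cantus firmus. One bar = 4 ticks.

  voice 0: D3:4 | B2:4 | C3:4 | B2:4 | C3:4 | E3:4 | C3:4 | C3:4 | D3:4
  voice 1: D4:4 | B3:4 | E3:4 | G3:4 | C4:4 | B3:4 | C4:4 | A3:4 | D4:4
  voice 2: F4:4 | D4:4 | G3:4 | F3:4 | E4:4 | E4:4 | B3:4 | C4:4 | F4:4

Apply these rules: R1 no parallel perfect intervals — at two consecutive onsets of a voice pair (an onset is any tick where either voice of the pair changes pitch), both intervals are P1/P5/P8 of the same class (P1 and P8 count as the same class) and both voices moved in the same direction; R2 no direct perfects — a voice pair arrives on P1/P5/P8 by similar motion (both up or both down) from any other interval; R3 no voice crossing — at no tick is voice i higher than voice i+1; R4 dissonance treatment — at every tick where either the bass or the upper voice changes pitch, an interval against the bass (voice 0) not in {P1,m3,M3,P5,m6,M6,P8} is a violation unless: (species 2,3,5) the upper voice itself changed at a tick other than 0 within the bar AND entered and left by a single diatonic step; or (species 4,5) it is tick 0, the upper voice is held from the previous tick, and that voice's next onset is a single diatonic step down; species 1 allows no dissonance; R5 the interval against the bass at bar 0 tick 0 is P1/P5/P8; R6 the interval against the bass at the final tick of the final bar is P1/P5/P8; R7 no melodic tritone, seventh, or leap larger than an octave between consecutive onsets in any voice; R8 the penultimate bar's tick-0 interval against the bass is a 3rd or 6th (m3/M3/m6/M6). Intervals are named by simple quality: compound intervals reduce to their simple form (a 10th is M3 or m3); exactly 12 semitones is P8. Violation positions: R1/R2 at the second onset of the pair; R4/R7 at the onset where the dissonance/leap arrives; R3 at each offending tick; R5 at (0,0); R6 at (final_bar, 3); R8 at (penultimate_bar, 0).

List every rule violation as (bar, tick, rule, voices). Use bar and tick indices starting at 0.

(0, 0, R5, (0, 2))
(1, 0, R1, (0, 1))
(3, 0, R3, (1, 2))
(3, 0, R4, (0, 2))
(3, 1, R3, (1, 2))
(3, 2, R3, (1, 2))
(3, 3, R3, (1, 2))
(4, 0, R2, (0, 1))
(4, 0, R7, (2,))
(6, 0, R3, (1, 2))
(6, 0, R4, (0, 2))
(6, 1, R3, (1, 2))
(6, 2, R3, (1, 2))
(6, 3, R3, (1, 2))
(7, 0, R8, (0, 2))
(8, 0, R2, (0, 1))
(8, 3, R6, (0, 2))

bar 0: v0=D3 v1=D4 v2=F4 downbeat m3
bar 1: v0=B2 v1=B3 v2=D4 downbeat m3
bar 2: v0=C3 v1=E3 v2=G3 downbeat P5
bar 3: v0=B2 v1=G3 v2=F3 downbeat TT
bar 4: v0=C3 v1=C4 v2=E4 downbeat M3
bar 5: v0=E3 v1=B3 v2=E4 downbeat P8
bar 6: v0=C3 v1=C4 v2=B3 downbeat M7
bar 7: v0=C3 v1=A3 v2=C4 downbeat P8
bar 8: v0=D3 v1=D4 v2=F4 downbeat m3
  -> R5 @ bar 0 tick 0 v(0, 2): opens on m3
  -> R1 @ bar 1 tick 0 v(0, 1): D3/D4 P8 -> B2/B3 P8 similar
  -> R3 @ bar 3 tick 0 v(1, 2): G3 above F3
  -> R4 @ bar 3 tick 0 v(0, 2): B2/F3 TT untreated
  -> R3 @ bar 3 tick 1 v(1, 2): G3 above F3
  -> R3 @ bar 3 tick 2 v(1, 2): G3 above F3
  -> R3 @ bar 3 tick 3 v(1, 2): G3 above F3
  -> R2 @ bar 4 tick 0 v(0, 1): B2/G3 m6 -> C3/C4 P8 similar
  -> R7 @ bar 4 tick 0 v(2,): F3->E4 leap 11st
  -> R3 @ bar 6 tick 0 v(1, 2): C4 above B3
  -> R4 @ bar 6 tick 0 v(0, 2): C3/B3 M7 untreated
  -> R3 @ bar 6 tick 1 v(1, 2): C4 above B3
  -> R3 @ bar 6 tick 2 v(1, 2): C4 above B3
  -> R3 @ bar 6 tick 3 v(1, 2): C4 above B3
  -> R8 @ bar 7 tick 0 v(0, 2): penult P8 not 3rd/6th
  -> R2 @ bar 8 tick 0 v(0, 1): C3/A3 M6 -> D3/D4 P8 similar
  -> R6 @ bar 8 tick 3 v(0, 2): closes on m3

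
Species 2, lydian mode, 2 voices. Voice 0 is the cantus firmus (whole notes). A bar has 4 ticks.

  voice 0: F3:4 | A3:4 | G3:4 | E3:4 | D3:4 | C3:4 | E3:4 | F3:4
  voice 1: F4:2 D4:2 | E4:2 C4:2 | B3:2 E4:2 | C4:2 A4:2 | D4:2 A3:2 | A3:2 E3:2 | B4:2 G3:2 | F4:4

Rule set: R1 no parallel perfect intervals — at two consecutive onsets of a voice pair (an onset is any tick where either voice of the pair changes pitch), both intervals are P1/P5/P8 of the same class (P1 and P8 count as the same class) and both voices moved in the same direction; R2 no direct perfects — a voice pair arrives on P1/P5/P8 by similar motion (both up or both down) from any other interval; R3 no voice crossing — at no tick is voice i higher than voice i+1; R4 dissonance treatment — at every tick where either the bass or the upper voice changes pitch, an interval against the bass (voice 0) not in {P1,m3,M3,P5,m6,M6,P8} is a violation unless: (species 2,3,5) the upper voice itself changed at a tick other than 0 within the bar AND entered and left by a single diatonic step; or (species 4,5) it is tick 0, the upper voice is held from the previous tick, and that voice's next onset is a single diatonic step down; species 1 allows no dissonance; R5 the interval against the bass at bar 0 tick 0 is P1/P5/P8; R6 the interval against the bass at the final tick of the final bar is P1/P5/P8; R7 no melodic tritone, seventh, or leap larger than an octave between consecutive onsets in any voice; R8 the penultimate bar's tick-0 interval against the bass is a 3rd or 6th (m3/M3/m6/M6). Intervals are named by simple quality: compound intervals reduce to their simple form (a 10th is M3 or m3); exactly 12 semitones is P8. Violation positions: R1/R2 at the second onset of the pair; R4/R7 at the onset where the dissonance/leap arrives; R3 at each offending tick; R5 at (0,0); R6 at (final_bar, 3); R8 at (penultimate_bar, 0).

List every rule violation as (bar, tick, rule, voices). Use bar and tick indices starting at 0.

(1, 0, R2, (0, 1))
(3, 2, R4, (0, 1))
(4, 0, R2, (0, 1))
(6, 0, R2, (0, 1))
(6, 0, R7, (1,))
(6, 0, R8, (0, 1))
(6, 2, R7, (1,))
(7, 0, R2, (0, 1))
(7, 0, R7, (1,))

bar 0: v0=F3 v1=F4 downbeat P8
bar 1: v0=A3 v1=E4 downbeat P5
bar 2: v0=G3 v1=B3 downbeat M3
bar 3: v0=E3 v1=C4 downbeat m6
bar 4: v0=D3 v1=D4 downbeat P8
bar 5: v0=C3 v1=A3 downbeat M6
bar 6: v0=E3 v1=B4 downbeat P5
bar 7: v0=F3 v1=F4 downbeat P8
  -> R2 @ bar 1 tick 0 v(0, 1): F3/D4 M6 -> A3/E4 P5 similar
  -> R4 @ bar 3 tick 2 v(0, 1): E3/A4 P4 untreated
  -> R2 @ bar 4 tick 0 v(0, 1): E3/A4 P4 -> D3/D4 P8 similar
  -> R2 @ bar 6 tick 0 v(0, 1): C3/E3 M3 -> E3/B4 P5 similar
  -> R7 @ bar 6 tick 0 v(1,): E3->B4 leap 19st
  -> R8 @ bar 6 tick 0 v(0, 1): penult P5 not 3rd/6th
  -> R7 @ bar 6 tick 2 v(1,): B4->G3 leap 16st
  -> R2 @ bar 7 tick 0 v(0, 1): E3/G3 m3 -> F3/F4 P8 similar
  -> R7 @ bar 7 tick 0 v(1,): G3->F4 leap 10st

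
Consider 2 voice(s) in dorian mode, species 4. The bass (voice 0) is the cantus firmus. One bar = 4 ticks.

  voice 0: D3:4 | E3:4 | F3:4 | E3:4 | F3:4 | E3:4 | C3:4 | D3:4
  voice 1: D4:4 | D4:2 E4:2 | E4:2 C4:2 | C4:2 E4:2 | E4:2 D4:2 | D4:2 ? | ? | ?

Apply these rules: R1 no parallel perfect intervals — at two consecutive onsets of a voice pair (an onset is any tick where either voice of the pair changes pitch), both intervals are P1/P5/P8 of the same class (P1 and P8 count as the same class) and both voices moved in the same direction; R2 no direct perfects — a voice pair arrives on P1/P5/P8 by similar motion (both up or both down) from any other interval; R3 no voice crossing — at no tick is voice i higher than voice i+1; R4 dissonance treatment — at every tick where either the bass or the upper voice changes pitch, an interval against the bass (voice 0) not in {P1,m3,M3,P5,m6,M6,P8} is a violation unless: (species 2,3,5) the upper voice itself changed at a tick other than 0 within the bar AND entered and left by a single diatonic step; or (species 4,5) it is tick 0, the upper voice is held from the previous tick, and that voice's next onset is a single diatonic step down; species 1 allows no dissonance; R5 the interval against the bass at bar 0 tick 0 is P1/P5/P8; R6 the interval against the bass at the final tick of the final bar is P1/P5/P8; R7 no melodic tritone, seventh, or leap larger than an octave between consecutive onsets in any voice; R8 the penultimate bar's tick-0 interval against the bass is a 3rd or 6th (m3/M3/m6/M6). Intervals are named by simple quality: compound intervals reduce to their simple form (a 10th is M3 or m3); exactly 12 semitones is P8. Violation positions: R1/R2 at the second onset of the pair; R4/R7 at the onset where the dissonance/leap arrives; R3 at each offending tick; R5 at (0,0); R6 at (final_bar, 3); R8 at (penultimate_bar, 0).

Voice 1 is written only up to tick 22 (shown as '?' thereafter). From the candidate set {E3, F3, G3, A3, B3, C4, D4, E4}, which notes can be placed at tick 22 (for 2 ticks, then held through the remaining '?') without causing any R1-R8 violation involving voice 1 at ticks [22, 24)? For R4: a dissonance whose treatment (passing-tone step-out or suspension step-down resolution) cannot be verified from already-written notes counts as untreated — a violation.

{B3, C4, D4, E4, G3}

E3: violates R7
F3: violates R4
G3: legal
A3: violates R4
B3: legal
C4: legal
D4: legal
E4: legal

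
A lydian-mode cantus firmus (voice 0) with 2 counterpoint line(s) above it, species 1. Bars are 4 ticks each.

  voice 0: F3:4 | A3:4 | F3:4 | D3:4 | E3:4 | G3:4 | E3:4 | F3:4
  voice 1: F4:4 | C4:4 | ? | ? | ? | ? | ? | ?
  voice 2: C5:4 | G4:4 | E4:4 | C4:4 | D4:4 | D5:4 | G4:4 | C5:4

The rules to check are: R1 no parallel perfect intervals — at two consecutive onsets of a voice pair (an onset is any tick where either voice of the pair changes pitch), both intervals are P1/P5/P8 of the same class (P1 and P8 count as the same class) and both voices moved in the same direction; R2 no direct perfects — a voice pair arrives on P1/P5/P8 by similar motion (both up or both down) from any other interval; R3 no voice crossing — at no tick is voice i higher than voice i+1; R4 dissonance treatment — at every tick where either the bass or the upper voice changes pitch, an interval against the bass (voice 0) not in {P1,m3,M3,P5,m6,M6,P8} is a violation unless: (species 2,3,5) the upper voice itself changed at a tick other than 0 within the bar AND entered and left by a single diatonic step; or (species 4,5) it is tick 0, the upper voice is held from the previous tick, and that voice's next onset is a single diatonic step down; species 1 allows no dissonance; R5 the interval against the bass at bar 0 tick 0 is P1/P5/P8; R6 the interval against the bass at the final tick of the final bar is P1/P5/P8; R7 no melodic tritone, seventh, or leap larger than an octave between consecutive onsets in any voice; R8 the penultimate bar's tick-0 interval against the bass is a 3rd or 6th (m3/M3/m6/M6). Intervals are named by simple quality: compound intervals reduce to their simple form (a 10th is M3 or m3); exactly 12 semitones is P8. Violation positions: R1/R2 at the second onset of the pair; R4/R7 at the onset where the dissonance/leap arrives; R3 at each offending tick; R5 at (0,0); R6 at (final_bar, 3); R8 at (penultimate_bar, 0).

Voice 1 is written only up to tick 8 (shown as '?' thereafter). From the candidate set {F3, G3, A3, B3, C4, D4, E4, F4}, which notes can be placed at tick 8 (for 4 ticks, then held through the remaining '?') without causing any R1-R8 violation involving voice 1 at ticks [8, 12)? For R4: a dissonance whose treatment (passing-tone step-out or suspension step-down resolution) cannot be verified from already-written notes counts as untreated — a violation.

F3: violates R2
G3: violates R4
A3: violates R1
B3: violates R4
C4: legal
D4: legal
E4: violates R4
F4: violates R3

{C4, D4}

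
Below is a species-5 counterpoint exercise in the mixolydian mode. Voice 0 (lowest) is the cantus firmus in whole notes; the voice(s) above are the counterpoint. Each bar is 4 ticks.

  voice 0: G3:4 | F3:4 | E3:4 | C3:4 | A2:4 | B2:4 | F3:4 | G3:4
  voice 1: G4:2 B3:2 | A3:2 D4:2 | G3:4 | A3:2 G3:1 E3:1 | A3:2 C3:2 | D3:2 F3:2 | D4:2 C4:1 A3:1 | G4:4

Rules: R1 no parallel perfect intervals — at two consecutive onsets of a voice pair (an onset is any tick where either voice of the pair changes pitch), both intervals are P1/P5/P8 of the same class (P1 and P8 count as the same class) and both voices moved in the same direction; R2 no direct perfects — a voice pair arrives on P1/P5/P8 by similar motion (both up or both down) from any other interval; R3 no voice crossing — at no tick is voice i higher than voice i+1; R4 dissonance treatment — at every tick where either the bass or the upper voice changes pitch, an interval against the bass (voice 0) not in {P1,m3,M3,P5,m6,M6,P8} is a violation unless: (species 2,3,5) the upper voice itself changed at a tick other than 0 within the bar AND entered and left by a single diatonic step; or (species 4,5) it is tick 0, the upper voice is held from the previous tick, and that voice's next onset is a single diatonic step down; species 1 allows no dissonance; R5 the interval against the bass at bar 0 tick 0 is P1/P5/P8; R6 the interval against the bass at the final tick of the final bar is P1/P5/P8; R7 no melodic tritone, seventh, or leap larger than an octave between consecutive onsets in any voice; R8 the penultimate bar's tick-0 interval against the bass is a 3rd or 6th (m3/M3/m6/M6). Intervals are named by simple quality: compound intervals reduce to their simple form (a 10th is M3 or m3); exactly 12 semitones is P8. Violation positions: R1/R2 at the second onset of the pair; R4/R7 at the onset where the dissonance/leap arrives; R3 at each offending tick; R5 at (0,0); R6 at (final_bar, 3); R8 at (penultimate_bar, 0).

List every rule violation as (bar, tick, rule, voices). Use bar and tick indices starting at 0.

bar 0: v0=G3 v1=G4 downbeat P8
bar 1: v0=F3 v1=A3 downbeat M3
bar 2: v0=E3 v1=G3 downbeat m3
bar 3: v0=C3 v1=A3 downbeat M6
bar 4: v0=A2 v1=A3 downbeat P8
bar 5: v0=B2 v1=D3 downbeat m3
bar 6: v0=F3 v1=D4 downbeat M6
bar 7: v0=G3 v1=G4 downbeat P8
  -> R4 @ bar 5 tick 2 v(0, 1): B2/F3 TT untreated
  -> R7 @ bar 6 tick 0 v(0,): B2->F3 leap 6st
  -> R2 @ bar 7 tick 0 v(0, 1): F3/A3 M3 -> G3/G4 P8 similar
  -> R7 @ bar 7 tick 0 v(1,): A3->G4 leap 10st

(5, 2, R4, (0, 1))
(6, 0, R7, (0,))
(7, 0, R2, (0, 1))
(7, 0, R7, (1,))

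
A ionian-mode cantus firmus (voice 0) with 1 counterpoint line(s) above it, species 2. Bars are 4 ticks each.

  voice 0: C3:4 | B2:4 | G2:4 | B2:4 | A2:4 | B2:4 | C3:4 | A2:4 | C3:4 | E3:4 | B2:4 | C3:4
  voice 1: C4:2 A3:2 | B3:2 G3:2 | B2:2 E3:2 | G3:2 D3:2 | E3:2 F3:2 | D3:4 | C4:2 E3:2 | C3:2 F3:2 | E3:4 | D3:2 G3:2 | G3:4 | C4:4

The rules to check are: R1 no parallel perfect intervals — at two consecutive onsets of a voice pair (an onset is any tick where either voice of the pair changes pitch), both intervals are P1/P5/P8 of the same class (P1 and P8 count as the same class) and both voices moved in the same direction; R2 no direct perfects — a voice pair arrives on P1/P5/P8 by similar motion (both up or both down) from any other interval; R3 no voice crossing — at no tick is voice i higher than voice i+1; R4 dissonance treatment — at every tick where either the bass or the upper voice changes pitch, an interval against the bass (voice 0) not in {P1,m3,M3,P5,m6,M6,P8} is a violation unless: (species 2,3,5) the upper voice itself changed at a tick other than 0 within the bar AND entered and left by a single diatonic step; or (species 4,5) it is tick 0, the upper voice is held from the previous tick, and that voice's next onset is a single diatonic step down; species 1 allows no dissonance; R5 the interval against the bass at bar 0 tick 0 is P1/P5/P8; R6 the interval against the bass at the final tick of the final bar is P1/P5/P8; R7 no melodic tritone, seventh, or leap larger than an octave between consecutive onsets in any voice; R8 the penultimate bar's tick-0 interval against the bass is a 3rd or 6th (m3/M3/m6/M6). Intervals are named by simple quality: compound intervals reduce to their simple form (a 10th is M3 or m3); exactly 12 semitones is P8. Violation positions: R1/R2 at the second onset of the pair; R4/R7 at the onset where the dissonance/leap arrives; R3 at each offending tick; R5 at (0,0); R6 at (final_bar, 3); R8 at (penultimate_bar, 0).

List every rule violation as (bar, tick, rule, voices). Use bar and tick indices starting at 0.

bar 0: v0=C3 v1=C4 downbeat P8
bar 1: v0=B2 v1=B3 downbeat P8
bar 2: v0=G2 v1=B2 downbeat M3
bar 3: v0=B2 v1=G3 downbeat m6
bar 4: v0=A2 v1=E3 downbeat P5
bar 5: v0=B2 v1=D3 downbeat m3
bar 6: v0=C3 v1=C4 downbeat P8
bar 7: v0=A2 v1=C3 downbeat m3
bar 8: v0=C3 v1=E3 downbeat M3
bar 9: v0=E3 v1=D3 downbeat M2
bar 10: v0=B2 v1=G3 downbeat m6
bar 11: v0=C3 v1=C4 downbeat P8
  -> R2 @ bar 6 tick 0 v(0, 1): B2/D3 m3 -> C3/C4 P8 similar
  -> R7 @ bar 6 tick 0 v(1,): D3->C4 leap 10st
  -> R3 @ bar 9 tick 0 v(0, 1): E3 above D3
  -> R4 @ bar 9 tick 0 v(0, 1): E3/D3 M2 untreated
  -> R3 @ bar 9 tick 1 v(0, 1): E3 above D3
  -> R2 @ bar 11 tick 0 v(0, 1): B2/G3 m6 -> C3/C4 P8 similar

(6, 0, R2, (0, 1))
(6, 0, R7, (1,))
(9, 0, R3, (0, 1))
(9, 0, R4, (0, 1))
(9, 1, R3, (0, 1))
(11, 0, R2, (0, 1))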